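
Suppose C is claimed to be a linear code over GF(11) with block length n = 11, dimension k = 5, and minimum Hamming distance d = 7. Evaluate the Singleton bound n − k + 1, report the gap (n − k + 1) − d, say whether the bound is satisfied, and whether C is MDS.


Singleton RHS = n − k + 1 = 7, slack = 0, bound satisfied, MDS.

Singleton bound: d ≤ n − k + 1.
Here n = 11, k = 5, so n − k + 1 = 7.
Given d = 7, check d ≤ 7: YES.
Slack = (n − k + 1) − d = 0.
The code is MDS (slack = 0).
Description: the claimed parameters are [11, 5, 7]_11; such a code would be MDS (meets Singleton bound).


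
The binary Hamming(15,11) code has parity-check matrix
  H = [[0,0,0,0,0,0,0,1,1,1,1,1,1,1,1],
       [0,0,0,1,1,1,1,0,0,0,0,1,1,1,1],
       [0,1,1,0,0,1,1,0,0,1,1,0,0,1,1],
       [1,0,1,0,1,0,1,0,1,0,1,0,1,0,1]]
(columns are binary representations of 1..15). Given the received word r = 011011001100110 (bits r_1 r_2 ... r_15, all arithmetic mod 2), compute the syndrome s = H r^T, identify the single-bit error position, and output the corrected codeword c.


s = (0, 0, 1, 0)^T, error position = 2, corrected codeword c = 001011001100110

Compute s = H r^T mod 2 one row at a time:
  s_1 = 0 + 1 + 1 + 0 + 0 + 1 + 1 + 0 = 4 ≡ 0 (mod 2).
  s_2 = 0 + 1 + 1 + 0 + 0 + 1 + 1 + 0 = 4 ≡ 0 (mod 2).
  s_3 = 1 + 1 + 1 + 0 + 1 + 0 + 1 + 0 = 5 ≡ 1 (mod 2).
  s_4 = 0 + 1 + 1 + 0 + 1 + 0 + 1 + 0 = 4 ≡ 0 (mod 2).
s = (0, 0, 1, 0)^T — this equals column 2 of H (binary 0010), so error is at position 2.
Correct: flip bit 2 of r = 011011001100110 to get c = 001011001100110.


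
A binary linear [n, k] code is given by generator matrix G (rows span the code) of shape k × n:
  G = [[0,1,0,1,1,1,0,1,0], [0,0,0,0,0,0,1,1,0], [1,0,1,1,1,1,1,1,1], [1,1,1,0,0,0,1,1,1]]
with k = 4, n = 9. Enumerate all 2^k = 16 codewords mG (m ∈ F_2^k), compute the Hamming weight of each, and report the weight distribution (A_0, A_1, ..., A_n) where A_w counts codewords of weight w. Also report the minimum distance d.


Weight distribution: A_0 = 1, A_1 = 2, A_2 = 1, A_4 = 2, A_5 = 4, A_6 = 3, A_7 = 2, A_8 = 1. Minimum distance d = 1.

Enumerate all 2^4 = 16 messages m ∈ F_2^4.
For each, compute codeword c = mG in F_2^9, then tally its weight.
  m = 0000 → c = 000000000, weight = 0.
  m = 1000 → c = 010111010, weight = 5.
  m = 0100 → c = 000000110, weight = 2.
  m = 1100 → c = 010111100, weight = 5.
  m = 0010 → c = 101111111, weight = 8.
  m = 1010 → c = 111000101, weight = 5.
  m = 0110 → c = 101111001, weight = 6.
  m = 1110 → c = 111000011, weight = 5.
  m = 0001 → c = 111000111, weight = 6.
  m = 1001 → c = 101111101, weight = 7.
  m = 0101 → c = 111000001, weight = 4.
  m = 1101 → c = 101111011, weight = 7.
  m = 0011 → c = 010111000, weight = 4.
  m = 1011 → c = 000000010, weight = 1.
  m = 0111 → c = 010111110, weight = 6.
  m = 1111 → c = 000000100, weight = 1.
Tally weights:
  weight 0: 1 codewords.
  weight 1: 2 codewords.
  weight 2: 1 codewords.
  weight 4: 2 codewords.
  weight 5: 4 codewords.
  weight 6: 3 codewords.
  weight 7: 2 codewords.
  weight 8: 1 codewords.
Minimum distance d = smallest w > 0 with A_w > 0 = 1.
Sanity: Σ A_w = 16 = 2^4 = 16 ✓.


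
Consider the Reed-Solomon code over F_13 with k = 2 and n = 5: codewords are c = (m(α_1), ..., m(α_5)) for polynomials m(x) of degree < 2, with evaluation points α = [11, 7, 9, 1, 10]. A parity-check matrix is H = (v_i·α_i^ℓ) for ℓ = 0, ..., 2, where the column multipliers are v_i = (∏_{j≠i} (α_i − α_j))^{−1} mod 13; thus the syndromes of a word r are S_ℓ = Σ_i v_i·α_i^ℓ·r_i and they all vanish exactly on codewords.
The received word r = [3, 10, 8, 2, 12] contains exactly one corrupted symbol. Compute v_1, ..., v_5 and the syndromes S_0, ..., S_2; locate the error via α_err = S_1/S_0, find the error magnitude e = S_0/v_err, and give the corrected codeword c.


S = (3, 8, 4), error at position 2, error magnitude e = 10, c = [3, 0, 8, 2, 12].

Step 1: column multipliers v_i = (∏_{j≠i}(α_i − α_j))^{−1} mod 13.
  i = 1 (α = 11): (11−7)(11−9)(11−1)(11−10) = 4·2·10·1 = 80 ≡ 2, so v_1 = 2^{−1} = 7 (mod 13).
  i = 2 (α = 7): (7−11)(7−9)(7−1)(7−10) = (−4)·(−2)·6·(−3) = −144 ≡ 12, so v_2 = 12^{−1} = 12 (mod 13).
  i = 3 (α = 9): (9−11)(9−7)(9−1)(9−10) = (−2)·2·8·(−1) = 32 ≡ 6, so v_3 = 6^{−1} = 11 (mod 13).
  i = 4 (α = 1): (1−11)(1−7)(1−9)(1−10) = (−10)·(−6)·(−8)·(−9) = 4320 ≡ 4, so v_4 = 4^{−1} = 10 (mod 13).
  i = 5 (α = 10): (10−11)(10−7)(10−9)(10−1) = (−1)·3·1·9 = −27 ≡ 12, so v_5 = 12^{−1} = 12 (mod 13).
  v = [7, 12, 11, 10, 12].
Step 2: syndromes of r = [3, 10, 8, 2, 12] (all sums mod 13).
  S_0 = Σ v_i r_i = 7·3 + 12·10 + 11·8 + 10·2 + 12·12 = 393 ≡ 3.
  S_1 = Σ v_i α_i r_i = 7·11·3 + 12·7·10 + 11·9·8 + 10·1·2 + 12·10·12 = 3323 ≡ 8.
  α_i^2 mod 13 = [4, 10, 3, 1, 9].
  S_2 = Σ v_i α_i^2 r_i = 7·4·3 + 12·10·10 + 11·3·8 + 10·1·2 + 12·9·12 = 2864 ≡ 4.
  S = (3, 8, 4) ≠ 0, so r is not a codeword (an error is present).
Step 3: locate the error. For a single error e at position i, S_ℓ = v_i·e·α_i^ℓ, so α_err = S_1/S_0.
  S_0^{−1} = 3^{−1} = 9 (mod 13), so α_err = 8·9 = 72 ≡ 7 = α_2. Error position i = 2.
  Consistency check: S_2/S_1 = 4·5 = 20 ≡ 7 = α_err ✓ (single-error assumption holds).
Step 4: error magnitude e = S_0/v_2 = S_0·∏_{j≠2}(α_2 − α_j) = 3·12 = 36 ≡ 10 (mod 13).
Step 5: correct position 2: c_2 = r_2 − e = 10 − 10 ≡ 0 (mod 13). Hence c = [3, 0, 8, 2, 12].
  Check: interpolating c through the α_i gives m(x) = 11 + 4·x (degree < 2) with m(α_i) = c_i for every i, so c is indeed a codeword.


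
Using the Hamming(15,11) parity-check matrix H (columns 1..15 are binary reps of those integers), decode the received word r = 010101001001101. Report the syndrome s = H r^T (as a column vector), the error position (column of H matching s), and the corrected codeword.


s = (0, 1, 1, 1)^T, error position = 7, corrected codeword c = 010101101001101

Compute s = H r^T mod 2 one row at a time:
  s_1 = 0 + 1 + 0 + 0 + 1 + 1 + 0 + 1 = 4 ≡ 0 (mod 2).
  s_2 = 1 + 0 + 1 + 0 + 1 + 1 + 0 + 1 = 5 ≡ 1 (mod 2).
  s_3 = 1 + 0 + 1 + 0 + 0 + 0 + 0 + 1 = 3 ≡ 1 (mod 2).
  s_4 = 0 + 0 + 0 + 0 + 1 + 0 + 1 + 1 = 3 ≡ 1 (mod 2).
s = (0, 1, 1, 1)^T — this equals column 7 of H (binary 0111), so error is at position 7.
Correct: flip bit 7 of r = 010101001001101 to get c = 010101101001101.


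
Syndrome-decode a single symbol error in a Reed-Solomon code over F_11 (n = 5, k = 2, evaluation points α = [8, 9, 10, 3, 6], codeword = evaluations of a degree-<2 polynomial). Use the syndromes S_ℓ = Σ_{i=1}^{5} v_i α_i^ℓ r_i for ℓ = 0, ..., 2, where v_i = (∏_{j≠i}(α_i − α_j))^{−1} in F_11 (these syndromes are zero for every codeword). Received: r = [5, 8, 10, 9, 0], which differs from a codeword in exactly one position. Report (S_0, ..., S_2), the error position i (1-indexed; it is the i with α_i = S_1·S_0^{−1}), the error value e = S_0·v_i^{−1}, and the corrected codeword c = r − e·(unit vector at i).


S = (7, 8, 6), error at position 2, error magnitude e = 6, c = [5, 2, 10, 9, 0].

Step 1: column multipliers v_i = (∏_{j≠i}(α_i − α_j))^{−1} mod 11.
  i = 1 (α = 8): (8−9)(8−10)(8−3)(8−6) = (−1)·(−2)·5·2 = 20 ≡ 9, so v_1 = 9^{−1} = 5 (mod 11).
  i = 2 (α = 9): (9−8)(9−10)(9−3)(9−6) = 1·(−1)·6·3 = −18 ≡ 4, so v_2 = 4^{−1} = 3 (mod 11).
  i = 3 (α = 10): (10−8)(10−9)(10−3)(10−6) = 2·1·7·4 = 56 ≡ 1, so v_3 = 1^{−1} = 1 (mod 11).
  i = 4 (α = 3): (3−8)(3−9)(3−10)(3−6) = (−5)·(−6)·(−7)·(−3) = 630 ≡ 3, so v_4 = 3^{−1} = 4 (mod 11).
  i = 5 (α = 6): (6−8)(6−9)(6−10)(6−3) = (−2)·(−3)·(−4)·3 = −72 ≡ 5, so v_5 = 5^{−1} = 9 (mod 11).
  v = [5, 3, 1, 4, 9].
Step 2: syndromes of r = [5, 8, 10, 9, 0] (all sums mod 11).
  S_0 = Σ v_i r_i = 5·5 + 3·8 + 1·10 + 4·9 + 9·0 = 95 ≡ 7.
  S_1 = Σ v_i α_i r_i = 5·8·5 + 3·9·8 + 1·10·10 + 4·3·9 + 9·6·0 = 624 ≡ 8.
  α_i^2 mod 11 = [9, 4, 1, 9, 3].
  S_2 = Σ v_i α_i^2 r_i = 5·9·5 + 3·4·8 + 1·1·10 + 4·9·9 + 9·3·0 = 655 ≡ 6.
  S = (7, 8, 6) ≠ 0, so r is not a codeword (an error is present).
Step 3: locate the error. For a single error e at position i, S_ℓ = v_i·e·α_i^ℓ, so α_err = S_1/S_0.
  S_0^{−1} = 7^{−1} = 8 (mod 11), so α_err = 8·8 = 64 ≡ 9 = α_2. Error position i = 2.
  Consistency check: S_2/S_1 = 6·7 = 42 ≡ 9 = α_err ✓ (single-error assumption holds).
Step 4: error magnitude e = S_0/v_2 = S_0·∏_{j≠2}(α_2 − α_j) = 7·4 = 28 ≡ 6 (mod 11).
Step 5: correct position 2: c_2 = r_2 − e = 8 − 6 ≡ 2 (mod 11). Hence c = [5, 2, 10, 9, 0].
  Check: interpolating c through the α_i gives m(x) = 7 + 8·x (degree < 2) with m(α_i) = c_i for every i, so c is indeed a codeword.


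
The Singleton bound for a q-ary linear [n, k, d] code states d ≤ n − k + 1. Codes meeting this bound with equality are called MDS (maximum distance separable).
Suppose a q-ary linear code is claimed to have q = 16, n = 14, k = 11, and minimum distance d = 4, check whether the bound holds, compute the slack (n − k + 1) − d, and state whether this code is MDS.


Singleton RHS = n − k + 1 = 4, slack = 0, bound satisfied, MDS.

Singleton bound: d ≤ n − k + 1.
Here n = 14, k = 11, so n − k + 1 = 4.
Given d = 4, check d ≤ 4: YES.
Slack = (n − k + 1) − d = 0.
The code is MDS (slack = 0).
Description: the claimed parameters are [14, 11, 4]_16; such a code would be MDS (meets Singleton bound).


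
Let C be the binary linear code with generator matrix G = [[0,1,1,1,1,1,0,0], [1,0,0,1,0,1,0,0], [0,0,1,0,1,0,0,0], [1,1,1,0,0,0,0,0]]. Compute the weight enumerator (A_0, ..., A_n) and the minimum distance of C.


Weight distribution: A_0 = 1, A_1 = 2, A_2 = 2, A_3 = 4, A_4 = 5, A_5 = 2. Minimum distance d = 1.

Enumerate all 2^4 = 16 messages m ∈ F_2^4.
For each, compute codeword c = mG in F_2^8, then tally its weight.
  m = 0000 → c = 00000000, weight = 0.
  m = 1000 → c = 01111100, weight = 5.
  m = 0100 → c = 10010100, weight = 3.
  m = 1100 → c = 11101000, weight = 4.
  m = 0010 → c = 00101000, weight = 2.
  m = 1010 → c = 01010100, weight = 3.
  m = 0110 → c = 10111100, weight = 5.
  m = 1110 → c = 11000000, weight = 2.
  m = 0001 → c = 11100000, weight = 3.
  m = 1001 → c = 10011100, weight = 4.
  m = 0101 → c = 01110100, weight = 4.
  m = 1101 → c = 00001000, weight = 1.
  m = 0011 → c = 11001000, weight = 3.
  m = 1011 → c = 10110100, weight = 4.
  m = 0111 → c = 01011100, weight = 4.
  m = 1111 → c = 00100000, weight = 1.
Tally weights:
  weight 0: 1 codewords.
  weight 1: 2 codewords.
  weight 2: 2 codewords.
  weight 3: 4 codewords.
  weight 4: 5 codewords.
  weight 5: 2 codewords.
Minimum distance d = smallest w > 0 with A_w > 0 = 1.
Sanity: Σ A_w = 16 = 2^4 = 16 ✓.


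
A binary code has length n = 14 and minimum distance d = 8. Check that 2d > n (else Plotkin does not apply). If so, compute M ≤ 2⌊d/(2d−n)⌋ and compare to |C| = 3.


Plotkin bound M ≤ 8; given |C| = 3 ≤ bound (satisfied).

Check applicability: 2d = 16, n = 14.
2d − n = 2 > 0, so Plotkin applies.
Compute d/(2d−n) = 8/2 ≈ 4.0000.
⌊d/(2d−n)⌋ = 4.
Plotkin bound: M ≤ 2·4 = 8.
Given |C| = 3, check: satisfied.
This |C| is below the Plotkin bound.


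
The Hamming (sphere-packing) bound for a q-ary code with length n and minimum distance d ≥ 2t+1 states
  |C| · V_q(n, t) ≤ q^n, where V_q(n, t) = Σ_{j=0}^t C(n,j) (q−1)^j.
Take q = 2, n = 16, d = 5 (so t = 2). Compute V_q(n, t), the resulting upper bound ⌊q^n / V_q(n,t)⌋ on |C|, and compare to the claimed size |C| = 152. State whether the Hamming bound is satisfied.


V_q(n, t) = 137, q^n = 65536, Hamming bound = 478, |C| = 152 ≤ bound (satisfied).

Step 1: Compute V_q(n, t) = Σ_{j=0}^2 C(n, j) (q−1)^j.
  j = 0: C(16,0)·(1)^0 = 1·1 = 1.
  j = 1: C(16,1)·(1)^1 = 16·1 = 16.
  j = 2: C(16,2)·(1)^2 = 120·1 = 120.
  V_q(n, t) = 1 + 16 + 120 = 137.
Step 2: q^n = 2^16 = 65536.
Step 3: Hamming bound ⌊q^n / V_q(n,t)⌋ = ⌊65536/137⌋ = 478.
Step 4: Compare |C| = 152 to 478: satisfied.
The claimed |C| lies below the Hamming bound.


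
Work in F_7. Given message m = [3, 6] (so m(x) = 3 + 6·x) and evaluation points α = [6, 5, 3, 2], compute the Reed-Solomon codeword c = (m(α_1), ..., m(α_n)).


c = [4, 5, 0, 1]

Message polynomial: m(x) = 3 + 6·x (mod 7).
For each evaluation point α_i, compute m(α_i) mod 7:
  α_1 = 6: Horner steps 6 → 4, so m(6) = 4.
  α_2 = 5: Horner steps 6 → 5, so m(5) = 5.
  α_3 = 3: Horner steps 6 → 0, so m(3) = 0.
  α_4 = 2: Horner steps 6 → 1, so m(2) = 1.
Codeword c = [4, 5, 0, 1] ∈ F_7^4.


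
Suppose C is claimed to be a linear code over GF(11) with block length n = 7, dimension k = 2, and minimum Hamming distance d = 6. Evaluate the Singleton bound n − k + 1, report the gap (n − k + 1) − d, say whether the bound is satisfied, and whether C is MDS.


Singleton RHS = n − k + 1 = 6, slack = 0, bound satisfied, MDS.

Singleton bound: d ≤ n − k + 1.
Here n = 7, k = 2, so n − k + 1 = 6.
Given d = 6, check d ≤ 6: YES.
Slack = (n − k + 1) − d = 0.
The code is MDS (slack = 0).
Description: the claimed parameters are [7, 2, 6]_11; such a code would be MDS (meets Singleton bound).


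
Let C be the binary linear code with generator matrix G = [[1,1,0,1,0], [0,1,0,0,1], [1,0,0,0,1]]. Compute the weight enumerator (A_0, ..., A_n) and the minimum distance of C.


Weight distribution: A_0 = 1, A_1 = 1, A_2 = 3, A_3 = 3. Minimum distance d = 1.

Enumerate all 2^3 = 8 messages m ∈ F_2^3.
For each, compute codeword c = mG in F_2^5, then tally its weight.
  m = 000 → c = 00000, weight = 0.
  m = 100 → c = 11010, weight = 3.
  m = 010 → c = 01001, weight = 2.
  m = 110 → c = 10011, weight = 3.
  m = 001 → c = 10001, weight = 2.
  m = 101 → c = 01011, weight = 3.
  m = 011 → c = 11000, weight = 2.
  m = 111 → c = 00010, weight = 1.
Tally weights:
  weight 0: 1 codewords.
  weight 1: 1 codewords.
  weight 2: 3 codewords.
  weight 3: 3 codewords.
Minimum distance d = smallest w > 0 with A_w > 0 = 1.
Sanity: Σ A_w = 8 = 2^3 = 8 ✓.


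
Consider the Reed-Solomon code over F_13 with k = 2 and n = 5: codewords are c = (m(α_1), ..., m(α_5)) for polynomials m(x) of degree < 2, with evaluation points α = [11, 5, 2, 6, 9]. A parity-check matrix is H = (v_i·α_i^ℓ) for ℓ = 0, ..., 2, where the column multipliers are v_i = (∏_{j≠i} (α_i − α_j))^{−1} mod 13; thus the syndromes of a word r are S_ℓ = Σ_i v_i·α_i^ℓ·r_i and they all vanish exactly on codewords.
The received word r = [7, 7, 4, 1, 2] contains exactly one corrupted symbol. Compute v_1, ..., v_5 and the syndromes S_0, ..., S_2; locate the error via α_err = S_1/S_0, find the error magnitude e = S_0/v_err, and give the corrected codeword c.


S = (9, 6, 4), error at position 2, error magnitude e = 2, c = [7, 5, 4, 1, 2].

Step 1: column multipliers v_i = (∏_{j≠i}(α_i − α_j))^{−1} mod 13.
  i = 1 (α = 11): (11−5)(11−2)(11−6)(11−9) = 6·9·5·2 = 540 ≡ 7, so v_1 = 7^{−1} = 2 (mod 13).
  i = 2 (α = 5): (5−11)(5−2)(5−6)(5−9) = (−6)·3·(−1)·(−4) = −72 ≡ 6, so v_2 = 6^{−1} = 11 (mod 13).
  i = 3 (α = 2): (2−11)(2−5)(2−6)(2−9) = (−9)·(−3)·(−4)·(−7) = 756 ≡ 2, so v_3 = 2^{−1} = 7 (mod 13).
  i = 4 (α = 6): (6−11)(6−5)(6−2)(6−9) = (−5)·1·4·(−3) = 60 ≡ 8, so v_4 = 8^{−1} = 5 (mod 13).
  i = 5 (α = 9): (9−11)(9−5)(9−2)(9−6) = (−2)·4·7·3 = −168 ≡ 1, so v_5 = 1^{−1} = 1 (mod 13).
  v = [2, 11, 7, 5, 1].
Step 2: syndromes of r = [7, 7, 4, 1, 2] (all sums mod 13).
  S_0 = Σ v_i r_i = 2·7 + 11·7 + 7·4 + 5·1 + 1·2 = 126 ≡ 9.
  S_1 = Σ v_i α_i r_i = 2·11·7 + 11·5·7 + 7·2·4 + 5·6·1 + 1·9·2 = 643 ≡ 6.
  α_i^2 mod 13 = [4, 12, 4, 10, 3].
  S_2 = Σ v_i α_i^2 r_i = 2·4·7 + 11·12·7 + 7·4·4 + 5·10·1 + 1·3·2 = 1148 ≡ 4.
  S = (9, 6, 4) ≠ 0, so r is not a codeword (an error is present).
Step 3: locate the error. For a single error e at position i, S_ℓ = v_i·e·α_i^ℓ, so α_err = S_1/S_0.
  S_0^{−1} = 9^{−1} = 3 (mod 13), so α_err = 6·3 = 18 ≡ 5 = α_2. Error position i = 2.
  Consistency check: S_2/S_1 = 4·11 = 44 ≡ 5 = α_err ✓ (single-error assumption holds).
Step 4: error magnitude e = S_0/v_2 = S_0·∏_{j≠2}(α_2 − α_j) = 9·6 = 54 ≡ 2 (mod 13).
Step 5: correct position 2: c_2 = r_2 − e = 7 − 2 ≡ 5 (mod 13). Hence c = [7, 5, 4, 1, 2].
  Check: interpolating c through the α_i gives m(x) = 12 + 9·x (degree < 2) with m(α_i) = c_i for every i, so c is indeed a codeword.


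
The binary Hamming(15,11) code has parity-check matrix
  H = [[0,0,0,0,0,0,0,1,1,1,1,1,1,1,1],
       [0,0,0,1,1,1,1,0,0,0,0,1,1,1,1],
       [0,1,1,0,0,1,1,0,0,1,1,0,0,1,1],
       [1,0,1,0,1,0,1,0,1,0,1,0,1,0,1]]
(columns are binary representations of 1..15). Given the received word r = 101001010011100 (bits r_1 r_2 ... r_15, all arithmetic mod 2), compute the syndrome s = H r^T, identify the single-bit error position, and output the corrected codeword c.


s = (0, 1, 1, 0)^T, error position = 6, corrected codeword c = 101000010011100

Compute s = H r^T mod 2 one row at a time:
  s_1 = 1 + 0 + 0 + 1 + 1 + 1 + 0 + 0 = 4 ≡ 0 (mod 2).
  s_2 = 0 + 0 + 1 + 0 + 1 + 1 + 0 + 0 = 3 ≡ 1 (mod 2).
  s_3 = 0 + 1 + 1 + 0 + 0 + 1 + 0 + 0 = 3 ≡ 1 (mod 2).
  s_4 = 1 + 1 + 0 + 0 + 0 + 1 + 1 + 0 = 4 ≡ 0 (mod 2).
s = (0, 1, 1, 0)^T — this equals column 6 of H (binary 0110), so error is at position 6.
Correct: flip bit 6 of r = 101001010011100 to get c = 101000010011100.


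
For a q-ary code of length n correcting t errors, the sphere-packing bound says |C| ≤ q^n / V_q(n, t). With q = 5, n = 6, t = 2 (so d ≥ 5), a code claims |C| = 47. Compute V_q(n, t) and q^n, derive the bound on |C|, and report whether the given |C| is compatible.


V_q(n, t) = 265, q^n = 15625, Hamming bound = 58, |C| = 47 ≤ bound (satisfied).

Step 1: Compute V_q(n, t) = Σ_{j=0}^2 C(n, j) (q−1)^j.
  j = 0: C(6,0)·(4)^0 = 1·1 = 1.
  j = 1: C(6,1)·(4)^1 = 6·4 = 24.
  j = 2: C(6,2)·(4)^2 = 15·16 = 240.
  V_q(n, t) = 1 + 24 + 240 = 265.
Step 2: q^n = 5^6 = 15625.
Step 3: Hamming bound ⌊q^n / V_q(n,t)⌋ = ⌊15625/265⌋ = 58.
Step 4: Compare |C| = 47 to 58: satisfied.
The claimed |C| lies below the Hamming bound.


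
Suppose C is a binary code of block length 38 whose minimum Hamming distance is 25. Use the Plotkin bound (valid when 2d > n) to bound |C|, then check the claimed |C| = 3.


Plotkin bound M ≤ 4; given |C| = 3 ≤ bound (satisfied).

Check applicability: 2d = 50, n = 38.
2d − n = 12 > 0, so Plotkin applies.
Compute d/(2d−n) = 25/12 ≈ 2.0833.
⌊d/(2d−n)⌋ = 2.
Plotkin bound: M ≤ 2·2 = 4.
Given |C| = 3, check: satisfied.
This |C| is below the Plotkin bound.


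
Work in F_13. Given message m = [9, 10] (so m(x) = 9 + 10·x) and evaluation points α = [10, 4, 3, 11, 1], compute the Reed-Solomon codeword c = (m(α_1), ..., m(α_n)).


c = [5, 10, 0, 2, 6]

Message polynomial: m(x) = 9 + 10·x (mod 13).
For each evaluation point α_i, compute m(α_i) mod 13:
  α_1 = 10: Horner steps 10 → 5, so m(10) = 5.
  α_2 = 4: Horner steps 10 → 10, so m(4) = 10.
  α_3 = 3: Horner steps 10 → 0, so m(3) = 0.
  α_4 = 11: Horner steps 10 → 2, so m(11) = 2.
  α_5 = 1: Horner steps 10 → 6, so m(1) = 6.
Codeword c = [5, 10, 0, 2, 6] ∈ F_13^5.


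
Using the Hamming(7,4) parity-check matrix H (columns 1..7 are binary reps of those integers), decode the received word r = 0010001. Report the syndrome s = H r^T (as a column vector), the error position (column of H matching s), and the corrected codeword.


s = (1, 0, 0)^T, error position = 4, corrected codeword c = 0011001

Compute s = H r^T mod 2 one row at a time:
  s_1 = 0 + 0 + 0 + 1 = 1 ≡ 1 (mod 2).
  s_2 = 0 + 1 + 0 + 1 = 2 ≡ 0 (mod 2).
  s_3 = 0 + 1 + 0 + 1 = 2 ≡ 0 (mod 2).
s = (1, 0, 0)^T — this equals column 4 of H (binary 100), so error is at position 4.
Correct: flip bit 4 of r = 0010001 to get c = 0011001.


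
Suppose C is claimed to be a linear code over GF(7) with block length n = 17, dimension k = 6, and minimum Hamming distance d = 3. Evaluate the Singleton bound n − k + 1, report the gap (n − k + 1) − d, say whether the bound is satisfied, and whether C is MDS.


Singleton RHS = n − k + 1 = 12, slack = 9, bound satisfied, not MDS.

Singleton bound: d ≤ n − k + 1.
Here n = 17, k = 6, so n − k + 1 = 12.
Given d = 3, check d ≤ 12: YES.
Slack = (n − k + 1) − d = 9.
The code is NOT MDS (slack = 9 > 0).
Description: the claimed parameters are [17, 6, 3]_7; such a code would be non-MDS.


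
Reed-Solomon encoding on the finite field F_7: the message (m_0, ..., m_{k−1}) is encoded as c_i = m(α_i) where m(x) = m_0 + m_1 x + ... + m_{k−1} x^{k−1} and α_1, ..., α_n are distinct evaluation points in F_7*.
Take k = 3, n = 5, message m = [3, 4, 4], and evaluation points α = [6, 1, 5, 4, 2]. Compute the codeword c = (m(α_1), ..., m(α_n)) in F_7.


c = [3, 4, 4, 6, 6]

Message polynomial: m(x) = 3 + 4·x + 4·x^2 (mod 7).
For each evaluation point α_i, compute m(α_i) mod 7:
  α_1 = 6: Horner steps 4 → 0 → 3, so m(6) = 3.
  α_2 = 1: Horner steps 4 → 1 → 4, so m(1) = 4.
  α_3 = 5: Horner steps 4 → 3 → 4, so m(5) = 4.
  α_4 = 4: Horner steps 4 → 6 → 6, so m(4) = 6.
  α_5 = 2: Horner steps 4 → 5 → 6, so m(2) = 6.
Codeword c = [3, 4, 4, 6, 6] ∈ F_7^5.


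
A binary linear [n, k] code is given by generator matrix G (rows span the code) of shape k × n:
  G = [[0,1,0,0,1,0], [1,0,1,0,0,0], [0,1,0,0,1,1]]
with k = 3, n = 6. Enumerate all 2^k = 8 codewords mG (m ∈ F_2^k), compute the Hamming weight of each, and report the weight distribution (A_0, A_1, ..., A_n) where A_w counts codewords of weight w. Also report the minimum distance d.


Weight distribution: A_0 = 1, A_1 = 1, A_2 = 2, A_3 = 2, A_4 = 1, A_5 = 1. Minimum distance d = 1.

Enumerate all 2^3 = 8 messages m ∈ F_2^3.
For each, compute codeword c = mG in F_2^6, then tally its weight.
  m = 000 → c = 000000, weight = 0.
  m = 100 → c = 010010, weight = 2.
  m = 010 → c = 101000, weight = 2.
  m = 110 → c = 111010, weight = 4.
  m = 001 → c = 010011, weight = 3.
  m = 101 → c = 000001, weight = 1.
  m = 011 → c = 111011, weight = 5.
  m = 111 → c = 101001, weight = 3.
Tally weights:
  weight 0: 1 codewords.
  weight 1: 1 codewords.
  weight 2: 2 codewords.
  weight 3: 2 codewords.
  weight 4: 1 codewords.
  weight 5: 1 codewords.
Minimum distance d = smallest w > 0 with A_w > 0 = 1.
Sanity: Σ A_w = 8 = 2^3 = 8 ✓.


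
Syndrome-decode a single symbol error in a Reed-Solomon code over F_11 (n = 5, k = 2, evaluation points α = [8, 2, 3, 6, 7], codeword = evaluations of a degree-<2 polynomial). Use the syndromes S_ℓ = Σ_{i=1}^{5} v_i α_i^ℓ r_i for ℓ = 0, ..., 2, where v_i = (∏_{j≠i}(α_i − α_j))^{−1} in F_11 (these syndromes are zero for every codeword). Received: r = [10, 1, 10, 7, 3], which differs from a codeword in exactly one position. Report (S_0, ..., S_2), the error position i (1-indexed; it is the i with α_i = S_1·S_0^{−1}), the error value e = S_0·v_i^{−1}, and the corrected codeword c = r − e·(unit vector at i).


S = (4, 1, 3), error at position 3, error magnitude e = 2, c = [10, 1, 8, 7, 3].

Step 1: column multipliers v_i = (∏_{j≠i}(α_i − α_j))^{−1} mod 11.
  i = 1 (α = 8): (8−2)(8−3)(8−6)(8−7) = 6·5·2·1 = 60 ≡ 5, so v_1 = 5^{−1} = 9 (mod 11).
  i = 2 (α = 2): (2−8)(2−3)(2−6)(2−7) = (−6)·(−1)·(−4)·(−5) = 120 ≡ 10, so v_2 = 10^{−1} = 10 (mod 11).
  i = 3 (α = 3): (3−8)(3−2)(3−6)(3−7) = (−5)·1·(−3)·(−4) = −60 ≡ 6, so v_3 = 6^{−1} = 2 (mod 11).
  i = 4 (α = 6): (6−8)(6−2)(6−3)(6−7) = (−2)·4·3·(−1) = 24 ≡ 2, so v_4 = 2^{−1} = 6 (mod 11).
  i = 5 (α = 7): (7−8)(7−2)(7−3)(7−6) = (−1)·5·4·1 = −20 ≡ 2, so v_5 = 2^{−1} = 6 (mod 11).
  v = [9, 10, 2, 6, 6].
Step 2: syndromes of r = [10, 1, 10, 7, 3] (all sums mod 11).
  S_0 = Σ v_i r_i = 9·10 + 10·1 + 2·10 + 6·7 + 6·3 = 180 ≡ 4.
  S_1 = Σ v_i α_i r_i = 9·8·10 + 10·2·1 + 2·3·10 + 6·6·7 + 6·7·3 = 1178 ≡ 1.
  α_i^2 mod 11 = [9, 4, 9, 3, 5].
  S_2 = Σ v_i α_i^2 r_i = 9·9·10 + 10·4·1 + 2·9·10 + 6·3·7 + 6·5·3 = 1246 ≡ 3.
  S = (4, 1, 3) ≠ 0, so r is not a codeword (an error is present).
Step 3: locate the error. For a single error e at position i, S_ℓ = v_i·e·α_i^ℓ, so α_err = S_1/S_0.
  S_0^{−1} = 4^{−1} = 3 (mod 11), so α_err = 1·3 = 3 ≡ 3 = α_3. Error position i = 3.
  Consistency check: S_2/S_1 = 3·1 = 3 ≡ 3 = α_err ✓ (single-error assumption holds).
Step 4: error magnitude e = S_0/v_3 = S_0·∏_{j≠3}(α_3 − α_j) = 4·6 = 24 ≡ 2 (mod 11).
Step 5: correct position 3: c_3 = r_3 − e = 10 − 2 ≡ 8 (mod 11). Hence c = [10, 1, 8, 7, 3].
  Check: interpolating c through the α_i gives m(x) = 9 + 7·x (degree < 2) with m(α_i) = c_i for every i, so c is indeed a codeword.


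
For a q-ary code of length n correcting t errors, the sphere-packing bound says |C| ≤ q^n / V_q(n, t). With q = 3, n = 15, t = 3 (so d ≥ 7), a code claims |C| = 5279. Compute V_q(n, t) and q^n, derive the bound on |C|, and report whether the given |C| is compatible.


V_q(n, t) = 4091, q^n = 14348907, Hamming bound = 3507, |C| = 5279 > bound (violated).

Step 1: Compute V_q(n, t) = Σ_{j=0}^3 C(n, j) (q−1)^j.
  j = 0: C(15,0)·(2)^0 = 1·1 = 1.
  j = 1: C(15,1)·(2)^1 = 15·2 = 30.
  j = 2: C(15,2)·(2)^2 = 105·4 = 420.
  j = 3: C(15,3)·(2)^3 = 455·8 = 3640.
  V_q(n, t) = 1 + 30 + 420 + 3640 = 4091.
Step 2: q^n = 3^15 = 14348907.
Step 3: Hamming bound ⌊q^n / V_q(n,t)⌋ = ⌊14348907/4091⌋ = 3507.
Step 4: Compare |C| = 5279 to 3507: violated.
The claimed |C| lies above the Hamming bound, so no 3-ary code of length 15 with d ≥ 7 can have 5279 codewords.


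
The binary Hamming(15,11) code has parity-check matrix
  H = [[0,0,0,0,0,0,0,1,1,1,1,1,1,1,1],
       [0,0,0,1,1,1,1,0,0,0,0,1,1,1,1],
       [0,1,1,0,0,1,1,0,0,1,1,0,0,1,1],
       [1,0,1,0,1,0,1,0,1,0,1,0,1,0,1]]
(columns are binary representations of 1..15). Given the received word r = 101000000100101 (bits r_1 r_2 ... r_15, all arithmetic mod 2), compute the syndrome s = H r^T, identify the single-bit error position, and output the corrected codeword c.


s = (1, 0, 1, 0)^T, error position = 10, corrected codeword c = 101000000000101

Compute s = H r^T mod 2 one row at a time:
  s_1 = 0 + 0 + 1 + 0 + 0 + 1 + 0 + 1 = 3 ≡ 1 (mod 2).
  s_2 = 0 + 0 + 0 + 0 + 0 + 1 + 0 + 1 = 2 ≡ 0 (mod 2).
  s_3 = 0 + 1 + 0 + 0 + 1 + 0 + 0 + 1 = 3 ≡ 1 (mod 2).
  s_4 = 1 + 1 + 0 + 0 + 0 + 0 + 1 + 1 = 4 ≡ 0 (mod 2).
s = (1, 0, 1, 0)^T — this equals column 10 of H (binary 1010), so error is at position 10.
Correct: flip bit 10 of r = 101000000100101 to get c = 101000000000101.


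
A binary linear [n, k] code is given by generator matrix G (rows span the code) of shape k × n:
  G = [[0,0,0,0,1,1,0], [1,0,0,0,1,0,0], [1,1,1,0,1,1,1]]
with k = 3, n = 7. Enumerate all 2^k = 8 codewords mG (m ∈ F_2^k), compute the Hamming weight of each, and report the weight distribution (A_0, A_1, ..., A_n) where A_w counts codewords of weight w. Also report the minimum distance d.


Weight distribution: A_0 = 1, A_2 = 3, A_4 = 3, A_6 = 1. Minimum distance d = 2.

Enumerate all 2^3 = 8 messages m ∈ F_2^3.
For each, compute codeword c = mG in F_2^7, then tally its weight.
  m = 000 → c = 0000000, weight = 0.
  m = 100 → c = 0000110, weight = 2.
  m = 010 → c = 1000100, weight = 2.
  m = 110 → c = 1000010, weight = 2.
  m = 001 → c = 1110111, weight = 6.
  m = 101 → c = 1110001, weight = 4.
  m = 011 → c = 0110011, weight = 4.
  m = 111 → c = 0110101, weight = 4.
Tally weights:
  weight 0: 1 codewords.
  weight 2: 3 codewords.
  weight 4: 3 codewords.
  weight 6: 1 codewords.
Minimum distance d = smallest w > 0 with A_w > 0 = 2.
Sanity: Σ A_w = 8 = 2^3 = 8 ✓.


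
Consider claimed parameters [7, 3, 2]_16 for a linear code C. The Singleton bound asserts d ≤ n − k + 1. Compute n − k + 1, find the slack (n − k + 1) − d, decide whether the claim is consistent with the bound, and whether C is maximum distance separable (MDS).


Singleton RHS = n − k + 1 = 5, slack = 3, bound satisfied, not MDS.

Singleton bound: d ≤ n − k + 1.
Here n = 7, k = 3, so n − k + 1 = 5.
Given d = 2, check d ≤ 5: YES.
Slack = (n − k + 1) − d = 3.
The code is NOT MDS (slack = 3 > 0).
Description: the claimed parameters are [7, 3, 2]_16; such a code would be non-MDS.


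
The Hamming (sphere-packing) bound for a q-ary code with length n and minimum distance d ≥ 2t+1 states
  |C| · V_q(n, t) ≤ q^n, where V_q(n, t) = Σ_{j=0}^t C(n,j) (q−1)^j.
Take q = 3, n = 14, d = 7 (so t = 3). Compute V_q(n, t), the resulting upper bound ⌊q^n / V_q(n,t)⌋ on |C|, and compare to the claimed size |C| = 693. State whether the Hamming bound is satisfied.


V_q(n, t) = 3305, q^n = 4782969, Hamming bound = 1447, |C| = 693 ≤ bound (satisfied).

Step 1: Compute V_q(n, t) = Σ_{j=0}^3 C(n, j) (q−1)^j.
  j = 0: C(14,0)·(2)^0 = 1·1 = 1.
  j = 1: C(14,1)·(2)^1 = 14·2 = 28.
  j = 2: C(14,2)·(2)^2 = 91·4 = 364.
  j = 3: C(14,3)·(2)^3 = 364·8 = 2912.
  V_q(n, t) = 1 + 28 + 364 + 2912 = 3305.
Step 2: q^n = 3^14 = 4782969.
Step 3: Hamming bound ⌊q^n / V_q(n,t)⌋ = ⌊4782969/3305⌋ = 1447.
Step 4: Compare |C| = 693 to 1447: satisfied.
The claimed |C| lies below the Hamming bound.


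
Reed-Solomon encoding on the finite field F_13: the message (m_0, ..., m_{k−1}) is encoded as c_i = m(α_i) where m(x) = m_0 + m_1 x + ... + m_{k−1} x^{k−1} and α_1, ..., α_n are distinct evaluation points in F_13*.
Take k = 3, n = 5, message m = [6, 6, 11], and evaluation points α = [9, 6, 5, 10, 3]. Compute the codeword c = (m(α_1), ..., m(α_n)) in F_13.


c = [2, 9, 12, 9, 6]

Message polynomial: m(x) = 6 + 6·x + 11·x^2 (mod 13).
For each evaluation point α_i, compute m(α_i) mod 13:
  α_1 = 9: Horner steps 11 → 1 → 2, so m(9) = 2.
  α_2 = 6: Horner steps 11 → 7 → 9, so m(6) = 9.
  α_3 = 5: Horner steps 11 → 9 → 12, so m(5) = 12.
  α_4 = 10: Horner steps 11 → 12 → 9, so m(10) = 9.
  α_5 = 3: Horner steps 11 → 0 → 6, so m(3) = 6.
Codeword c = [2, 9, 12, 9, 6] ∈ F_13^5.


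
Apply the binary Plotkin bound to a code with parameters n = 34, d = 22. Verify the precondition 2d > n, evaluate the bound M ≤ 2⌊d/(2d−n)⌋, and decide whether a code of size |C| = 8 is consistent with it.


Plotkin bound M ≤ 4; given |C| = 8 > bound (violated).

Check applicability: 2d = 44, n = 34.
2d − n = 10 > 0, so Plotkin applies.
Compute d/(2d−n) = 22/10 ≈ 2.2000.
⌊d/(2d−n)⌋ = 2.
Plotkin bound: M ≤ 2·2 = 4.
Given |C| = 8, check: VIOLATED.
This |C| is above the Plotkin bound, so no binary code with n = 34, d = 22 and 8 codewords exists.


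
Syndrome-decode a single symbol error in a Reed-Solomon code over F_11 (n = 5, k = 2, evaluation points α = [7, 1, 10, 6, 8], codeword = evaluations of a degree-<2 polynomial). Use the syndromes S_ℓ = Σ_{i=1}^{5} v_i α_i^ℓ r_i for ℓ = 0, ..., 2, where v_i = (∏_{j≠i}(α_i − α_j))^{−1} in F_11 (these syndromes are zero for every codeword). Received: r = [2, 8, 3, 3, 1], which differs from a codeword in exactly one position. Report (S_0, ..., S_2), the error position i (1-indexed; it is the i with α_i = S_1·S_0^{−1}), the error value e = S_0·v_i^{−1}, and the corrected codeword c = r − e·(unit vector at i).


S = (10, 1, 10), error at position 3, error magnitude e = 4, c = [2, 8, 10, 3, 1].

Step 1: column multipliers v_i = (∏_{j≠i}(α_i − α_j))^{−1} mod 11.
  i = 1 (α = 7): (7−1)(7−10)(7−6)(7−8) = 6·(−3)·1·(−1) = 18 ≡ 7, so v_1 = 7^{−1} = 8 (mod 11).
  i = 2 (α = 1): (1−7)(1−10)(1−6)(1−8) = (−6)·(−9)·(−5)·(−7) = 1890 ≡ 9, so v_2 = 9^{−1} = 5 (mod 11).
  i = 3 (α = 10): (10−7)(10−1)(10−6)(10−8) = 3·9·4·2 = 216 ≡ 7, so v_3 = 7^{−1} = 8 (mod 11).
  i = 4 (α = 6): (6−7)(6−1)(6−10)(6−8) = (−1)·5·(−4)·(−2) = −40 ≡ 4, so v_4 = 4^{−1} = 3 (mod 11).
  i = 5 (α = 8): (8−7)(8−1)(8−10)(8−6) = 1·7·(−2)·2 = −28 ≡ 5, so v_5 = 5^{−1} = 9 (mod 11).
  v = [8, 5, 8, 3, 9].
Step 2: syndromes of r = [2, 8, 3, 3, 1] (all sums mod 11).
  S_0 = Σ v_i r_i = 8·2 + 5·8 + 8·3 + 3·3 + 9·1 = 98 ≡ 10.
  S_1 = Σ v_i α_i r_i = 8·7·2 + 5·1·8 + 8·10·3 + 3·6·3 + 9·8·1 = 518 ≡ 1.
  α_i^2 mod 11 = [5, 1, 1, 3, 9].
  S_2 = Σ v_i α_i^2 r_i = 8·5·2 + 5·1·8 + 8·1·3 + 3·3·3 + 9·9·1 = 252 ≡ 10.
  S = (10, 1, 10) ≠ 0, so r is not a codeword (an error is present).
Step 3: locate the error. For a single error e at position i, S_ℓ = v_i·e·α_i^ℓ, so α_err = S_1/S_0.
  S_0^{−1} = 10^{−1} = 10 (mod 11), so α_err = 1·10 = 10 ≡ 10 = α_3. Error position i = 3.
  Consistency check: S_2/S_1 = 10·1 = 10 ≡ 10 = α_err ✓ (single-error assumption holds).
Step 4: error magnitude e = S_0/v_3 = S_0·∏_{j≠3}(α_3 − α_j) = 10·7 = 70 ≡ 4 (mod 11).
Step 5: correct position 3: c_3 = r_3 − e = 3 − 4 ≡ 10 (mod 11). Hence c = [2, 8, 10, 3, 1].
  Check: interpolating c through the α_i gives m(x) = 9 + 10·x (degree < 2) with m(α_i) = c_i for every i, so c is indeed a codeword.


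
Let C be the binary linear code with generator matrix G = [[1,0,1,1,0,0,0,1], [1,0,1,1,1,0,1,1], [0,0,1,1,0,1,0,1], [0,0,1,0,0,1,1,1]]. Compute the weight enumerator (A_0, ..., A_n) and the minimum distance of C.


Weight distribution: A_0 = 1, A_2 = 4, A_4 = 9, A_6 = 2. Minimum distance d = 2.

Enumerate all 2^4 = 16 messages m ∈ F_2^4.
For each, compute codeword c = mG in F_2^8, then tally its weight.
  m = 0000 → c = 00000000, weight = 0.
  m = 1000 → c = 10110001, weight = 4.
  m = 0100 → c = 10111011, weight = 6.
  m = 1100 → c = 00001010, weight = 2.
  m = 0010 → c = 00110101, weight = 4.
  m = 1010 → c = 10000100, weight = 2.
  m = 0110 → c = 10001110, weight = 4.
  m = 1110 → c = 00111111, weight = 6.
  m = 0001 → c = 00100111, weight = 4.
  m = 1001 → c = 10010110, weight = 4.
  m = 0101 → c = 10011100, weight = 4.
  m = 1101 → c = 00101101, weight = 4.
  m = 0011 → c = 00010010, weight = 2.
  m = 1011 → c = 10100011, weight = 4.
  m = 0111 → c = 10101001, weight = 4.
  m = 1111 → c = 00011000, weight = 2.
Tally weights:
  weight 0: 1 codewords.
  weight 2: 4 codewords.
  weight 4: 9 codewords.
  weight 6: 2 codewords.
Minimum distance d = smallest w > 0 with A_w > 0 = 2.
Sanity: Σ A_w = 16 = 2^4 = 16 ✓.


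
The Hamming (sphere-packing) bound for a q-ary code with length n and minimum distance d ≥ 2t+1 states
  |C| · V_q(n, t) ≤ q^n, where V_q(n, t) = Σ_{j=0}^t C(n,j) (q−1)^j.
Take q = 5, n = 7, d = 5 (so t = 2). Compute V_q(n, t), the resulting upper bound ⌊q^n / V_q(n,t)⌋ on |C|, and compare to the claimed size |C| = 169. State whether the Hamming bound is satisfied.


V_q(n, t) = 365, q^n = 78125, Hamming bound = 214, |C| = 169 ≤ bound (satisfied).

Step 1: Compute V_q(n, t) = Σ_{j=0}^2 C(n, j) (q−1)^j.
  j = 0: C(7,0)·(4)^0 = 1·1 = 1.
  j = 1: C(7,1)·(4)^1 = 7·4 = 28.
  j = 2: C(7,2)·(4)^2 = 21·16 = 336.
  V_q(n, t) = 1 + 28 + 336 = 365.
Step 2: q^n = 5^7 = 78125.
Step 3: Hamming bound ⌊q^n / V_q(n,t)⌋ = ⌊78125/365⌋ = 214.
Step 4: Compare |C| = 169 to 214: satisfied.
The claimed |C| lies below the Hamming bound.


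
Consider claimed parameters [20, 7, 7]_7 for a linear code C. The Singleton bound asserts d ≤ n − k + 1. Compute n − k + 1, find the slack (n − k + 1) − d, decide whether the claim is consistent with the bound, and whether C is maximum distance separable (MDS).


Singleton RHS = n − k + 1 = 14, slack = 7, bound satisfied, not MDS.

Singleton bound: d ≤ n − k + 1.
Here n = 20, k = 7, so n − k + 1 = 14.
Given d = 7, check d ≤ 14: YES.
Slack = (n − k + 1) − d = 7.
The code is NOT MDS (slack = 7 > 0).
Description: the claimed parameters are [20, 7, 7]_7; such a code would be non-MDS.


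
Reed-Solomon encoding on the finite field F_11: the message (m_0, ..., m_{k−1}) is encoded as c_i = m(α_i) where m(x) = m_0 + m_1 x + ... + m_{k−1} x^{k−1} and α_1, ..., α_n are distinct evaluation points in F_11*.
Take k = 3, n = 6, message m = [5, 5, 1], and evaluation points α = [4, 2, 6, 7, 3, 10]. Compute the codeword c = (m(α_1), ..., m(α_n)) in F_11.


c = [8, 8, 5, 1, 7, 1]

Message polynomial: m(x) = 5 + 5·x + 1·x^2 (mod 11).
For each evaluation point α_i, compute m(α_i) mod 11:
  α_1 = 4: Horner steps 1 → 9 → 8, so m(4) = 8.
  α_2 = 2: Horner steps 1 → 7 → 8, so m(2) = 8.
  α_3 = 6: Horner steps 1 → 0 → 5, so m(6) = 5.
  α_4 = 7: Horner steps 1 → 1 → 1, so m(7) = 1.
  α_5 = 3: Horner steps 1 → 8 → 7, so m(3) = 7.
  α_6 = 10: Horner steps 1 → 4 → 1, so m(10) = 1.
Codeword c = [8, 8, 5, 1, 7, 1] ∈ F_11^6.


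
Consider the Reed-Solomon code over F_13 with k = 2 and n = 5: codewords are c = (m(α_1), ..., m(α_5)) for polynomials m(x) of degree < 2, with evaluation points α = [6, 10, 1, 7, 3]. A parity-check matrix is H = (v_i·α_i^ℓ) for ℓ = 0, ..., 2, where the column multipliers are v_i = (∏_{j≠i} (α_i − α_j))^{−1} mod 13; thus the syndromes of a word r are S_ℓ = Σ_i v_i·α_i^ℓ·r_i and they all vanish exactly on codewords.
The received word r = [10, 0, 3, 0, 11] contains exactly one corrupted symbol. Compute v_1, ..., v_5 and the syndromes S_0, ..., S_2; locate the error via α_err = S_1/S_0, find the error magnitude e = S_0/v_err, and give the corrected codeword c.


S = (2, 1, 7), error at position 4, error magnitude e = 12, c = [10, 0, 3, 1, 11].

Step 1: column multipliers v_i = (∏_{j≠i}(α_i − α_j))^{−1} mod 13.
  i = 1 (α = 6): (6−10)(6−1)(6−7)(6−3) = (−4)·5·(−1)·3 = 60 ≡ 8, so v_1 = 8^{−1} = 5 (mod 13).
  i = 2 (α = 10): (10−6)(10−1)(10−7)(10−3) = 4·9·3·7 = 756 ≡ 2, so v_2 = 2^{−1} = 7 (mod 13).
  i = 3 (α = 1): (1−6)(1−10)(1−7)(1−3) = (−5)·(−9)·(−6)·(−2) = 540 ≡ 7, so v_3 = 7^{−1} = 2 (mod 13).
  i = 4 (α = 7): (7−6)(7−10)(7−1)(7−3) = 1·(−3)·6·4 = −72 ≡ 6, so v_4 = 6^{−1} = 11 (mod 13).
  i = 5 (α = 3): (3−6)(3−10)(3−1)(3−7) = (−3)·(−7)·2·(−4) = −168 ≡ 1, so v_5 = 1^{−1} = 1 (mod 13).
  v = [5, 7, 2, 11, 1].
Step 2: syndromes of r = [10, 0, 3, 0, 11] (all sums mod 13).
  S_0 = Σ v_i r_i = 5·10 + 7·0 + 2·3 + 11·0 + 1·11 = 67 ≡ 2.
  S_1 = Σ v_i α_i r_i = 5·6·10 + 7·10·0 + 2·1·3 + 11·7·0 + 1·3·11 = 339 ≡ 1.
  α_i^2 mod 13 = [10, 9, 1, 10, 9].
  S_2 = Σ v_i α_i^2 r_i = 5·10·10 + 7·9·0 + 2·1·3 + 11·10·0 + 1·9·11 = 605 ≡ 7.
  S = (2, 1, 7) ≠ 0, so r is not a codeword (an error is present).
Step 3: locate the error. For a single error e at position i, S_ℓ = v_i·e·α_i^ℓ, so α_err = S_1/S_0.
  S_0^{−1} = 2^{−1} = 7 (mod 13), so α_err = 1·7 = 7 ≡ 7 = α_4. Error position i = 4.
  Consistency check: S_2/S_1 = 7·1 = 7 ≡ 7 = α_err ✓ (single-error assumption holds).
Step 4: error magnitude e = S_0/v_4 = S_0·∏_{j≠4}(α_4 − α_j) = 2·6 = 12 ≡ 12 (mod 13).
Step 5: correct position 4: c_4 = r_4 − e = 0 − 12 ≡ 1 (mod 13). Hence c = [10, 0, 3, 1, 11].
  Check: interpolating c through the α_i gives m(x) = 12 + 4·x (degree < 2) with m(α_i) = c_i for every i, so c is indeed a codeword.


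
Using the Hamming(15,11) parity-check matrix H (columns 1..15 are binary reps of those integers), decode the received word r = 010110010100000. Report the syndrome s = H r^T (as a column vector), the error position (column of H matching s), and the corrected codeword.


s = (0, 0, 0, 1)^T, error position = 1, corrected codeword c = 110110010100000

Compute s = H r^T mod 2 one row at a time:
  s_1 = 1 + 0 + 1 + 0 + 0 + 0 + 0 + 0 = 2 ≡ 0 (mod 2).
  s_2 = 1 + 1 + 0 + 0 + 0 + 0 + 0 + 0 = 2 ≡ 0 (mod 2).
  s_3 = 1 + 0 + 0 + 0 + 1 + 0 + 0 + 0 = 2 ≡ 0 (mod 2).
  s_4 = 0 + 0 + 1 + 0 + 0 + 0 + 0 + 0 = 1 ≡ 1 (mod 2).
s = (0, 0, 0, 1)^T — this equals column 1 of H (binary 0001), so error is at position 1.
Correct: flip bit 1 of r = 010110010100000 to get c = 110110010100000.
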